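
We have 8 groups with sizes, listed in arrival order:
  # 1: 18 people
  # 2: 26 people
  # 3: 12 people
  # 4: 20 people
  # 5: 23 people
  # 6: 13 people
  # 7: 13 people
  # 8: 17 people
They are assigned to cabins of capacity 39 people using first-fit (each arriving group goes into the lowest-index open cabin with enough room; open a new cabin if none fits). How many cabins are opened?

5

  18 → cabin 1 (new)  [load 18/39]
  26 → cabin 2 (new)  [load 26/39]
  12 → cabin 1  [load 30/39]
  20 → cabin 3 (new)  [load 20/39]
  23 → cabin 4 (new)  [load 23/39]
  13 → cabin 2  [load 39/39]
  13 → cabin 3  [load 33/39]
  17 → cabin 5 (new)  [load 17/39]
5 cabins opened.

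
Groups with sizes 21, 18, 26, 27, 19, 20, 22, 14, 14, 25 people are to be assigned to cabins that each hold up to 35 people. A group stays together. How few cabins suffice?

Total = 27 + 26 + 25 + 22 + 21 + 20 + 19 + 18 + 14 + 14 = 206 people.
Lower bound: ⌈206/35⌉ = 6 cabins.
Also, 8 groups each exceed 35/2 people, and no two of those can share a cabin, so at least 8 cabins are needed.
A packing using 8 cabins:
  cabin 1: 27 = 27
  cabin 2: 26 = 26
  cabin 3: 25 = 25
  cabin 4: 22 = 22
  cabin 5: 21 + 14 = 35
  cabin 6: 20 + 14 = 34
  cabin 7: 19 = 19
  cabin 8: 18 = 18
This matches the lower bound, so 8 is optimal.

8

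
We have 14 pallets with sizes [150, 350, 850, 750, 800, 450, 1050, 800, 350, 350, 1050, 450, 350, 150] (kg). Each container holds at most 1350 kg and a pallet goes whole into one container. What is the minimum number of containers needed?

Total = 1050 + 1050 + 850 + 800 + 800 + 750 + 450 + 450 + 350 + 350 + 350 + 350 + 150 + 150 = 7900 kg.
Lower bound: ⌈7900/1350⌉ = 6 containers.
A packing using 7 containers:
  container 1: 1050 + 150 + 150 = 1350
  container 2: 1050 = 1050
  container 3: 850 + 450 = 1300
  container 4: 800 + 450 = 1250
  container 5: 800 + 350 = 1150
  container 6: 750 + 350 = 1100
  container 7: 350 + 350 = 700
No arrangement into 6 containers stays within capacity, so 7 is optimal.

7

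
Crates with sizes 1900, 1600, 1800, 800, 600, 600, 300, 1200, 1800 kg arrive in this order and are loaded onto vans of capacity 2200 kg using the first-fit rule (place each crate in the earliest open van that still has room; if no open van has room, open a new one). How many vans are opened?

6

  1900 → van 1 (new)  [load 1900/2200]
  1600 → van 2 (new)  [load 1600/2200]
  1800 → van 3 (new)  [load 1800/2200]
  800 → van 4 (new)  [load 800/2200]
  600 → van 2  [load 2200/2200]
  600 → van 4  [load 1400/2200]
  300 → van 1  [load 2200/2200]
  1200 → van 5 (new)  [load 1200/2200]
  1800 → van 6 (new)  [load 1800/2200]
6 vans opened.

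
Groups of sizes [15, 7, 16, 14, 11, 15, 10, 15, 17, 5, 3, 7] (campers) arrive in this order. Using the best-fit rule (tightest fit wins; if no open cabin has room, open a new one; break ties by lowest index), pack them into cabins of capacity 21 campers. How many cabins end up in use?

  15 → cabin 1 (new)  [load 15/21]
  7 → cabin 2 (new)  [load 7/21]
  16 → cabin 3 (new)  [load 16/21]
  14 → cabin 2  [load 21/21]
  11 → cabin 4 (new)  [load 11/21]
  15 → cabin 5 (new)  [load 15/21]
  10 → cabin 4  [load 21/21]
  15 → cabin 6 (new)  [load 15/21]
  17 → cabin 7 (new)  [load 17/21]
  5 → cabin 3  [load 21/21]
  3 → cabin 7  [load 20/21]
  7 → cabin 8 (new)  [load 7/21]
8 cabins opened.

8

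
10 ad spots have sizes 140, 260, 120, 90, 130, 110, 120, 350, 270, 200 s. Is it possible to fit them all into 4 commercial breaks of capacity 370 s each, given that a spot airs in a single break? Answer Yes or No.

No

Total = 1790 s; ⌈1790/370⌉ = 5.
At least 5 commercial breaks are required, but only 4 are allowed.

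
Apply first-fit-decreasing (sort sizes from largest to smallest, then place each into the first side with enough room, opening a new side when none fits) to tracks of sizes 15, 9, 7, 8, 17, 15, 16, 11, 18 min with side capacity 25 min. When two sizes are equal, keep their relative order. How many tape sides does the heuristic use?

Sorted descending: 18, 17, 16, 15, 15, 11, 9, 8, 7.
  18 → side 1 (new)  [load 18/25]
  17 → side 2 (new)  [load 17/25]
  16 → side 3 (new)  [load 16/25]
  15 → side 4 (new)  [load 15/25]
  15 → side 5 (new)  [load 15/25]
  11 → side 6 (new)  [load 11/25]
  9 → side 3  [load 25/25]
  8 → side 2  [load 25/25]
  7 → side 1  [load 25/25]
6 tape sides opened.

6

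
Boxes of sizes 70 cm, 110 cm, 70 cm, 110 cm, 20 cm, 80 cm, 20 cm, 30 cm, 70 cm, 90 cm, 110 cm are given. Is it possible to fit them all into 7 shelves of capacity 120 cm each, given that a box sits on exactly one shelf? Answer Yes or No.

No

Total = 780 cm; ⌈780/120⌉ = 7.
8 boxes each exceed half the capacity and cannot share a shelf, forcing at least 8 shelves.
At least 8 shelves are required, but only 7 are allowed.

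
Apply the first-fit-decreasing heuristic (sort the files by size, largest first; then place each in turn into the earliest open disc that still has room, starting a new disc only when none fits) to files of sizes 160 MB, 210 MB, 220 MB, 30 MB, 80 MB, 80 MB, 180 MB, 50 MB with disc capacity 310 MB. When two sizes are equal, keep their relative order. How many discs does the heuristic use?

Sorted descending: 220, 210, 180, 160, 80, 80, 50, 30.
  220 → disc 1 (new)  [load 220/310]
  210 → disc 2 (new)  [load 210/310]
  180 → disc 3 (new)  [load 180/310]
  160 → disc 4 (new)  [load 160/310]
  80 → disc 1  [load 300/310]
  80 → disc 2  [load 290/310]
  50 → disc 3  [load 230/310]
  30 → disc 3  [load 260/310]
4 discs opened.

4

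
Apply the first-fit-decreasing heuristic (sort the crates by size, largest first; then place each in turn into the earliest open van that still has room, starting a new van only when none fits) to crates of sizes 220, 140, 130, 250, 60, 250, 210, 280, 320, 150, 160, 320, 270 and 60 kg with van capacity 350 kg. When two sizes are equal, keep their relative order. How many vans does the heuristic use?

9

Sorted descending: 320, 320, 280, 270, 250, 250, 220, 210, 160, 150, 140, 130, 60, 60.
  320 → van 1 (new)  [load 320/350]
  320 → van 2 (new)  [load 320/350]
  280 → van 3 (new)  [load 280/350]
  270 → van 4 (new)  [load 270/350]
  250 → van 5 (new)  [load 250/350]
  250 → van 6 (new)  [load 250/350]
  220 → van 7 (new)  [load 220/350]
  210 → van 8 (new)  [load 210/350]
  160 → van 9 (new)  [load 160/350]
  150 → van 9  [load 310/350]
  140 → van 8  [load 350/350]
  130 → van 7  [load 350/350]
  60 → van 3  [load 340/350]
  60 → van 4  [load 330/350]
9 vans opened.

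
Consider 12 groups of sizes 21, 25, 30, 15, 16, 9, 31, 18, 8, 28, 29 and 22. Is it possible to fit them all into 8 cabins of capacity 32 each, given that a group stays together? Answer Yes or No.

No

Total = 252; ⌈252/32⌉ = 8.
The bound of 8 does not rule out 8, but exhaustive search shows no assignment into 8 cabins of capacity 32 exists — the minimum is 9.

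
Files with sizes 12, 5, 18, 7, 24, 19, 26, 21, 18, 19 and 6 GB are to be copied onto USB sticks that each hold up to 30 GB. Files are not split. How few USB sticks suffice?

7

Total = 26 + 24 + 21 + 19 + 19 + 18 + 18 + 12 + 7 + 6 + 5 = 175 GB.
Lower bound: ⌈175/30⌉ = 6 USB sticks.
Also, 7 files each exceed 15 GB, and no two of those can share a USB stick, so at least 7 USB sticks are needed.
A packing using 7 USB sticks:
  USB stick 1: 26 = 26
  USB stick 2: 24 + 6 = 30
  USB stick 3: 21 + 7 = 28
  USB stick 4: 19 + 5 = 24
  USB stick 5: 19 = 19
  USB stick 6: 18 + 12 = 30
  USB stick 7: 18 = 18
This matches the lower bound, so 7 is optimal.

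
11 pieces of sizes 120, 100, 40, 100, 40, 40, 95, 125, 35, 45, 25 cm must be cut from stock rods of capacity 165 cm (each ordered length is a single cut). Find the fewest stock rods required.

Total = 125 + 120 + 100 + 100 + 95 + 45 + 40 + 40 + 40 + 35 + 25 = 765 cm.
Lower bound: ⌈765/165⌉ = 5 stock rods.
A packing using 5 stock rods:
  stock rod 1: 125 + 40 = 165
  stock rod 2: 120 + 45 = 165
  stock rod 3: 100 + 40 + 25 = 165
  stock rod 4: 100 + 40 = 140
  stock rod 5: 95 + 35 = 130
This matches the lower bound, so 5 is optimal.

5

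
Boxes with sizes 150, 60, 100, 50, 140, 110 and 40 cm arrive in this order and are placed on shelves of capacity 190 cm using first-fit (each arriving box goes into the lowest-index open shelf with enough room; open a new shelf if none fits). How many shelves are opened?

  150 → shelf 1 (new)  [load 150/190]
  60 → shelf 2 (new)  [load 60/190]
  100 → shelf 2  [load 160/190]
  50 → shelf 3 (new)  [load 50/190]
  140 → shelf 3  [load 190/190]
  110 → shelf 4 (new)  [load 110/190]
  40 → shelf 1  [load 190/190]
4 shelves opened.

4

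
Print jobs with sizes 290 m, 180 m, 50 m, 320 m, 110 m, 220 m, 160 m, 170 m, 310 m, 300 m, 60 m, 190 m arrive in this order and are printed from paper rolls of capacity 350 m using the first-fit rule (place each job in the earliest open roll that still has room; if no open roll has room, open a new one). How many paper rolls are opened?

  290 → roll 1 (new)  [load 290/350]
  180 → roll 2 (new)  [load 180/350]
  50 → roll 1  [load 340/350]
  320 → roll 3 (new)  [load 320/350]
  110 → roll 2  [load 290/350]
  220 → roll 4 (new)  [load 220/350]
  160 → roll 5 (new)  [load 160/350]
  170 → roll 5  [load 330/350]
  310 → roll 6 (new)  [load 310/350]
  300 → roll 7 (new)  [load 300/350]
  60 → roll 2  [load 350/350]
  190 → roll 8 (new)  [load 190/350]
8 paper rolls opened.

8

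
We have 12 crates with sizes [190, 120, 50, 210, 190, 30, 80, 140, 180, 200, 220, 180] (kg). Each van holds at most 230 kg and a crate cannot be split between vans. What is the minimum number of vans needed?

9

Total = 220 + 210 + 200 + 190 + 190 + 180 + 180 + 140 + 120 + 80 + 50 + 30 = 1790 kg.
Lower bound: ⌈1790/230⌉ = 8 vans.
Also, 9 crates each exceed 115 kg, and no two of those can share a van, so at least 9 vans are needed.
A packing using 9 vans:
  van 1: 220 = 220
  van 2: 210 = 210
  van 3: 200 + 30 = 230
  van 4: 190 = 190
  van 5: 190 = 190
  van 6: 180 + 50 = 230
  van 7: 180 = 180
  van 8: 140 + 80 = 220
  van 9: 120 = 120
This matches the lower bound, so 9 is optimal.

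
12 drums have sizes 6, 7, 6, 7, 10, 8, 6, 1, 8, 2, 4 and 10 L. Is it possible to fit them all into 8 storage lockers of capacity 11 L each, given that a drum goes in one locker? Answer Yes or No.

Total = 75 L; ⌈75/11⌉ = 7.
9 drums each exceed half the capacity and cannot share a locker, forcing at least 9 storage lockers.
At least 9 storage lockers are required, but only 8 are allowed.

No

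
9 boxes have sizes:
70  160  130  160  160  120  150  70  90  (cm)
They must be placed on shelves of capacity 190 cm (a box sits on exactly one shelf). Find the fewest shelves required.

7

Total = 160 + 160 + 160 + 150 + 130 + 120 + 90 + 70 + 70 = 1110 cm.
Lower bound: ⌈1110/190⌉ = 6 shelves.
A packing using 7 shelves:
  shelf 1: 160 = 160
  shelf 2: 160 = 160
  shelf 3: 160 = 160
  shelf 4: 150 = 150
  shelf 5: 130 = 130
  shelf 6: 120 + 70 = 190
  shelf 7: 90 + 70 = 160
No arrangement into 6 shelves stays within capacity, so 7 is optimal.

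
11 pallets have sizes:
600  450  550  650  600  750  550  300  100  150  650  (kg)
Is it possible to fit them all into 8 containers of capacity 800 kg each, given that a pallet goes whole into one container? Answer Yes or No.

Yes

A valid assignment using 8 containers:
  container 1: 750 = 750
  container 2: 650 + 150 = 800
  container 3: 650 + 100 = 750
  container 4: 600 = 600
  container 5: 600 = 600
  container 6: 550 = 550
  container 7: 550 = 550
  container 8: 450 + 300 = 750
Every load is within 800 kg, so 8 containers suffice.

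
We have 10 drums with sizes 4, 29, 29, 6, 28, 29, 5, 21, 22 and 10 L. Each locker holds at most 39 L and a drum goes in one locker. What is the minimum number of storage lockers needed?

Total = 29 + 29 + 29 + 28 + 22 + 21 + 10 + 6 + 5 + 4 = 183 L.
Lower bound: ⌈183/39⌉ = 5 storage lockers.
Also, 6 drums each exceed 39/2 L, and no two of those can share a locker, so at least 6 storage lockers are needed.
A packing using 6 storage lockers:
  locker 1: 29 + 10 = 39
  locker 2: 29 + 6 + 4 = 39
  locker 3: 29 + 5 = 34
  locker 4: 28 = 28
  locker 5: 22 = 22
  locker 6: 21 = 21
This matches the lower bound, so 6 is optimal.

6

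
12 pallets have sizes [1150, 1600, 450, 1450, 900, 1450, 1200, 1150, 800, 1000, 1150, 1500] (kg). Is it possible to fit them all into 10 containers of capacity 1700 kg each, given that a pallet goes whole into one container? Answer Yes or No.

Yes

A valid assignment using 10 containers:
  container 1: 1600 = 1600
  container 2: 1500 = 1500
  container 3: 1450 = 1450
  container 4: 1450 = 1450
  container 5: 1200 + 450 = 1650
  container 6: 1150 = 1150
  container 7: 1150 = 1150
  container 8: 1150 = 1150
  container 9: 1000 = 1000
  container 10: 900 + 800 = 1700
Every load is within 1700 kg, so 10 containers suffice.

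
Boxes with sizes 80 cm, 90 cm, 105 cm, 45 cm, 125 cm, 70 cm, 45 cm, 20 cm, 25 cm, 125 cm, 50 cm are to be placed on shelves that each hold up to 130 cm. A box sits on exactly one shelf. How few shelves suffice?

7

Total = 125 + 125 + 105 + 90 + 80 + 70 + 50 + 45 + 45 + 25 + 20 = 780 cm.
Lower bound: ⌈780/130⌉ = 6 shelves.
A packing using 7 shelves:
  shelf 1: 125 = 125
  shelf 2: 125 = 125
  shelf 3: 105 + 25 = 130
  shelf 4: 90 + 20 = 110
  shelf 5: 80 + 50 = 130
  shelf 6: 70 + 45 = 115
  shelf 7: 45 = 45
No arrangement into 6 shelves stays within capacity, so 7 is optimal.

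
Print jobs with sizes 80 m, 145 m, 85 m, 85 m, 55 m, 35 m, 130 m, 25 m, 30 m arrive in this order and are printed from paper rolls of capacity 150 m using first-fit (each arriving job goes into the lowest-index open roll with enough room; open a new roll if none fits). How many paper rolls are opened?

  80 → roll 1 (new)  [load 80/150]
  145 → roll 2 (new)  [load 145/150]
  85 → roll 3 (new)  [load 85/150]
  85 → roll 4 (new)  [load 85/150]
  55 → roll 1  [load 135/150]
  35 → roll 3  [load 120/150]
  130 → roll 5 (new)  [load 130/150]
  25 → roll 3  [load 145/150]
  30 → roll 4  [load 115/150]
5 paper rolls opened.

5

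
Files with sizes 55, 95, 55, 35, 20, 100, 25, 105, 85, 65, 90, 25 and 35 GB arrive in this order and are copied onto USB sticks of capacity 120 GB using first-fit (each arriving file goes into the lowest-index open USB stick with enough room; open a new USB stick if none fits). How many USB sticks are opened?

  55 → USB stick 1 (new)  [load 55/120]
  95 → USB stick 2 (new)  [load 95/120]
  55 → USB stick 1  [load 110/120]
  35 → USB stick 3 (new)  [load 35/120]
  20 → USB stick 2  [load 115/120]
  100 → USB stick 4 (new)  [load 100/120]
  25 → USB stick 3  [load 60/120]
  105 → USB stick 5 (new)  [load 105/120]
  85 → USB stick 6 (new)  [load 85/120]
  65 → USB stick 7 (new)  [load 65/120]
  90 → USB stick 8 (new)  [load 90/120]
  25 → USB stick 3  [load 85/120]
  35 → USB stick 3  [load 120/120]
8 USB sticks opened.

8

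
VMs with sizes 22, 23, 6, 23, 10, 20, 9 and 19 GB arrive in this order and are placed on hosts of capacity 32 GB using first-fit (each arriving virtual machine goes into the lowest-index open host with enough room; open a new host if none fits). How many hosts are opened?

5

  22 → host 1 (new)  [load 22/32]
  23 → host 2 (new)  [load 23/32]
  6 → host 1  [load 28/32]
  23 → host 3 (new)  [load 23/32]
  10 → host 4 (new)  [load 10/32]
  20 → host 4  [load 30/32]
  9 → host 2  [load 32/32]
  19 → host 5 (new)  [load 19/32]
5 hosts opened.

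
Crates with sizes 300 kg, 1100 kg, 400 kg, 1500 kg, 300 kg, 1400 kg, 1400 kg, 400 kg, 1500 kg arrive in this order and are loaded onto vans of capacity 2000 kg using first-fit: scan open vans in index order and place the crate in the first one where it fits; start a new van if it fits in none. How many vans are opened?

5

  300 → van 1 (new)  [load 300/2000]
  1100 → van 1  [load 1400/2000]
  400 → van 1  [load 1800/2000]
  1500 → van 2 (new)  [load 1500/2000]
  300 → van 2  [load 1800/2000]
  1400 → van 3 (new)  [load 1400/2000]
  1400 → van 4 (new)  [load 1400/2000]
  400 → van 3  [load 1800/2000]
  1500 → van 5 (new)  [load 1500/2000]
5 vans opened.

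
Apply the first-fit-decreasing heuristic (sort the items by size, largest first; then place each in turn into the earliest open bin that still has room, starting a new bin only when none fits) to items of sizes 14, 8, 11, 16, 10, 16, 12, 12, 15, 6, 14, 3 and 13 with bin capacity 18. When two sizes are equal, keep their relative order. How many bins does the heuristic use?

Sorted descending: 16, 16, 15, 14, 14, 13, 12, 12, 11, 10, 8, 6, 3.
  16 → bin 1 (new)  [load 16/18]
  16 → bin 2 (new)  [load 16/18]
  15 → bin 3 (new)  [load 15/18]
  14 → bin 4 (new)  [load 14/18]
  14 → bin 5 (new)  [load 14/18]
  13 → bin 6 (new)  [load 13/18]
  12 → bin 7 (new)  [load 12/18]
  12 → bin 8 (new)  [load 12/18]
  11 → bin 9 (new)  [load 11/18]
  10 → bin 10 (new)  [load 10/18]
  8 → bin 10  [load 18/18]
  6 → bin 7  [load 18/18]
  3 → bin 3  [load 18/18]
10 bins opened.

10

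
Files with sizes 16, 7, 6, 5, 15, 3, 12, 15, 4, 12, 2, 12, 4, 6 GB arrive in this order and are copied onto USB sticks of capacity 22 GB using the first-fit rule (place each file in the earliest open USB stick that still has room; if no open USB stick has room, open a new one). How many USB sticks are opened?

7

  16 → USB stick 1 (new)  [load 16/22]
  7 → USB stick 2 (new)  [load 7/22]
  6 → USB stick 1  [load 22/22]
  5 → USB stick 2  [load 12/22]
  15 → USB stick 3 (new)  [load 15/22]
  3 → USB stick 2  [load 15/22]
  12 → USB stick 4 (new)  [load 12/22]
  15 → USB stick 5 (new)  [load 15/22]
  4 → USB stick 2  [load 19/22]
  12 → USB stick 6 (new)  [load 12/22]
  2 → USB stick 2  [load 21/22]
  12 → USB stick 7 (new)  [load 12/22]
  4 → USB stick 3  [load 19/22]
  6 → USB stick 4  [load 18/22]
7 USB sticks opened.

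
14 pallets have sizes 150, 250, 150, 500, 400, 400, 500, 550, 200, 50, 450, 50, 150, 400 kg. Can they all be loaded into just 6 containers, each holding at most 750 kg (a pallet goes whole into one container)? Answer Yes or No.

No

Total = 4200 kg; ⌈4200/750⌉ = 6.
7 pallets each exceed half the capacity and cannot share a container, forcing at least 7 containers.
At least 7 containers are required, but only 6 are allowed.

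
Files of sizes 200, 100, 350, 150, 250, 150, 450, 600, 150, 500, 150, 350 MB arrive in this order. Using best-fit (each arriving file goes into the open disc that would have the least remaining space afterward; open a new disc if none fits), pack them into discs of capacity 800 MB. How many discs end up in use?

5

  200 → disc 1 (new)  [load 200/800]
  100 → disc 1  [load 300/800]
  350 → disc 1  [load 650/800]
  150 → disc 1  [load 800/800]
  250 → disc 2 (new)  [load 250/800]
  150 → disc 2  [load 400/800]
  450 → disc 3 (new)  [load 450/800]
  600 → disc 4 (new)  [load 600/800]
  150 → disc 4  [load 750/800]
  500 → disc 5 (new)  [load 500/800]
  150 → disc 5  [load 650/800]
  350 → disc 3  [load 800/800]
5 discs opened.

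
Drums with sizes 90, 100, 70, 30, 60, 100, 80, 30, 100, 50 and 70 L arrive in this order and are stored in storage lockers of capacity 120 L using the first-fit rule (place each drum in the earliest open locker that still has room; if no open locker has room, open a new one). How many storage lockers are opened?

8

  90 → locker 1 (new)  [load 90/120]
  100 → locker 2 (new)  [load 100/120]
  70 → locker 3 (new)  [load 70/120]
  30 → locker 1  [load 120/120]
  60 → locker 4 (new)  [load 60/120]
  100 → locker 5 (new)  [load 100/120]
  80 → locker 6 (new)  [load 80/120]
  30 → locker 3  [load 100/120]
  100 → locker 7 (new)  [load 100/120]
  50 → locker 4  [load 110/120]
  70 → locker 8 (new)  [load 70/120]
8 storage lockers opened.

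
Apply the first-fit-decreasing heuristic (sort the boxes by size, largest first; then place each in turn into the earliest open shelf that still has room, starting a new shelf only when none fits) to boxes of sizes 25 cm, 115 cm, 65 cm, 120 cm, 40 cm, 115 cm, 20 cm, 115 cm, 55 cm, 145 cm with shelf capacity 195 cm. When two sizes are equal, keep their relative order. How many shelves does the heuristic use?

5

Sorted descending: 145, 120, 115, 115, 115, 65, 55, 40, 25, 20.
  145 → shelf 1 (new)  [load 145/195]
  120 → shelf 2 (new)  [load 120/195]
  115 → shelf 3 (new)  [load 115/195]
  115 → shelf 4 (new)  [load 115/195]
  115 → shelf 5 (new)  [load 115/195]
  65 → shelf 2  [load 185/195]
  55 → shelf 3  [load 170/195]
  40 → shelf 1  [load 185/195]
  25 → shelf 3  [load 195/195]
  20 → shelf 4  [load 135/195]
5 shelves opened.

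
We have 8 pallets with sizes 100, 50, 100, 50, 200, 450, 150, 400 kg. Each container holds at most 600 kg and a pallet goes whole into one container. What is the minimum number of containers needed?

Total = 450 + 400 + 200 + 150 + 100 + 100 + 50 + 50 = 1500 kg.
Lower bound: ⌈1500/600⌉ = 3 containers.
A packing using 3 containers:
  container 1: 450 + 150 = 600
  container 2: 400 + 200 = 600
  container 3: 100 + 100 + 50 + 50 = 300
This matches the lower bound, so 3 is optimal.

3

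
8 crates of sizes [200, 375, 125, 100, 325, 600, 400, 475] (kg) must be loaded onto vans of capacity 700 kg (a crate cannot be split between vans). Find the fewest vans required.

4

Total = 600 + 475 + 400 + 375 + 325 + 200 + 125 + 100 = 2600 kg.
Lower bound: ⌈2600/700⌉ = 4 vans.
A packing using 4 vans:
  van 1: 600 + 100 = 700
  van 2: 475 + 200 = 675
  van 3: 400 + 125 = 525
  van 4: 375 + 325 = 700
This matches the lower bound, so 4 is optimal.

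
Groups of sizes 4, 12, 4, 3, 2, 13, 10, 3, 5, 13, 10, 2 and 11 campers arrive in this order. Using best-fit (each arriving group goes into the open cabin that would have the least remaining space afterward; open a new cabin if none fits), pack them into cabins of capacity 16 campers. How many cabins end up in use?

  4 → cabin 1 (new)  [load 4/16]
  12 → cabin 1  [load 16/16]
  4 → cabin 2 (new)  [load 4/16]
  3 → cabin 2  [load 7/16]
  2 → cabin 2  [load 9/16]
  13 → cabin 3 (new)  [load 13/16]
  10 → cabin 4 (new)  [load 10/16]
  3 → cabin 3  [load 16/16]
  5 → cabin 4  [load 15/16]
  13 → cabin 5 (new)  [load 13/16]
  10 → cabin 6 (new)  [load 10/16]
  2 → cabin 5  [load 15/16]
  11 → cabin 7 (new)  [load 11/16]
7 cabins opened.

7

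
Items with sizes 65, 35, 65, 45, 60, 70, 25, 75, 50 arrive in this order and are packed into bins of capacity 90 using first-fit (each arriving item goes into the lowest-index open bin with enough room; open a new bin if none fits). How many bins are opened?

  65 → bin 1 (new)  [load 65/90]
  35 → bin 2 (new)  [load 35/90]
  65 → bin 3 (new)  [load 65/90]
  45 → bin 2  [load 80/90]
  60 → bin 4 (new)  [load 60/90]
  70 → bin 5 (new)  [load 70/90]
  25 → bin 1  [load 90/90]
  75 → bin 6 (new)  [load 75/90]
  50 → bin 7 (new)  [load 50/90]
7 bins opened.

7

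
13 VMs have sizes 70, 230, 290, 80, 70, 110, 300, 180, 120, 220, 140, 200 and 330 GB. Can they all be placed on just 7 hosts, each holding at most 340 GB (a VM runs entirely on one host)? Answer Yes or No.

No

Total = 2340 GB; ⌈2340/340⌉ = 7.
The bound of 7 does not rule out 7, but exhaustive search shows no assignment into 7 hosts of capacity 340 GB exists — the minimum is 8.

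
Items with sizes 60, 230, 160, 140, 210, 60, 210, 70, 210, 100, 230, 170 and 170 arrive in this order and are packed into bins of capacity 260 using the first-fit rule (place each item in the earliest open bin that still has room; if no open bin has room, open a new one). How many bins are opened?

  60 → bin 1 (new)  [load 60/260]
  230 → bin 2 (new)  [load 230/260]
  160 → bin 1  [load 220/260]
  140 → bin 3 (new)  [load 140/260]
  210 → bin 4 (new)  [load 210/260]
  60 → bin 3  [load 200/260]
  210 → bin 5 (new)  [load 210/260]
  70 → bin 6 (new)  [load 70/260]
  210 → bin 7 (new)  [load 210/260]
  100 → bin 6  [load 170/260]
  230 → bin 8 (new)  [load 230/260]
  170 → bin 9 (new)  [load 170/260]
  170 → bin 10 (new)  [load 170/260]
10 bins opened.

10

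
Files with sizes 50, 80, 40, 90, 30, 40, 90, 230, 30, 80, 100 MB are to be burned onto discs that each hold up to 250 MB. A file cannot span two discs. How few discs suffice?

4

Total = 230 + 100 + 90 + 90 + 80 + 80 + 50 + 40 + 40 + 30 + 30 = 860 MB.
Lower bound: ⌈860/250⌉ = 4 discs.
A packing using 4 discs:
  disc 1: 230 = 230
  disc 2: 100 + 90 + 50 = 240
  disc 3: 90 + 80 + 80 = 250
  disc 4: 40 + 40 + 30 + 30 = 140
This matches the lower bound, so 4 is optimal.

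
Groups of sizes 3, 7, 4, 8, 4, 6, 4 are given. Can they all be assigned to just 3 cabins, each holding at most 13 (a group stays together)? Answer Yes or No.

Yes

A valid assignment using 3 cabins:
  cabin 1: 8 + 4 = 12
  cabin 2: 7 + 6 = 13
  cabin 3: 4 + 4 + 3 = 11
Every load is within 13, so 3 cabins suffice.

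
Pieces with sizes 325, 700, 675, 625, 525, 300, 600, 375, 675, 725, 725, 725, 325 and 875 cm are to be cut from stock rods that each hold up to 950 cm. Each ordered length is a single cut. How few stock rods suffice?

Total = 875 + 725 + 725 + 725 + 700 + 675 + 675 + 625 + 600 + 525 + 375 + 325 + 325 + 300 = 8175 cm.
Lower bound: ⌈8175/950⌉ = 9 stock rods.
Also, 10 pieces each exceed 475 cm, and no two of those can share a stock rod, so at least 10 stock rods are needed.
A packing using 11 stock rods:
  stock rod 1: 875 = 875
  stock rod 2: 725 = 725
  stock rod 3: 725 = 725
  stock rod 4: 725 = 725
  stock rod 5: 700 = 700
  stock rod 6: 675 = 675
  stock rod 7: 675 = 675
  stock rod 8: 625 + 325 = 950
  stock rod 9: 600 + 325 = 925
  stock rod 10: 525 + 375 = 900
  stock rod 11: 300 = 300
No arrangement into 10 stock rods stays within capacity, so 11 is optimal.

11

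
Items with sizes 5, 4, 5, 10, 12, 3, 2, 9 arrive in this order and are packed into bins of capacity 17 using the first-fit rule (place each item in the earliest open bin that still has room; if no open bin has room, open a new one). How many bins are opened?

  5 → bin 1 (new)  [load 5/17]
  4 → bin 1  [load 9/17]
  5 → bin 1  [load 14/17]
  10 → bin 2 (new)  [load 10/17]
  12 → bin 3 (new)  [load 12/17]
  3 → bin 1  [load 17/17]
  2 → bin 2  [load 12/17]
  9 → bin 4 (new)  [load 9/17]
4 bins opened.

4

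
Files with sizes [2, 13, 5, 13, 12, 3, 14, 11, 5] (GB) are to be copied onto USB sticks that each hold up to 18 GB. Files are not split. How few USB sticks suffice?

Total = 14 + 13 + 13 + 12 + 11 + 5 + 5 + 3 + 2 = 78 GB.
Lower bound: ⌈78/18⌉ = 5 USB sticks.
A packing using 5 USB sticks:
  USB stick 1: 14 + 3 = 17
  USB stick 2: 13 + 5 = 18
  USB stick 3: 13 + 5 = 18
  USB stick 4: 12 + 2 = 14
  USB stick 5: 11 = 11
This matches the lower bound, so 5 is optimal.

5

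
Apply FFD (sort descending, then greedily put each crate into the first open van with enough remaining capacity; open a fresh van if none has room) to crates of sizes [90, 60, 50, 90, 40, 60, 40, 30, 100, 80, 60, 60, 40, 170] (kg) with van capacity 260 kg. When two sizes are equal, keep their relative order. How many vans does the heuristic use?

4

Sorted descending: 170, 100, 90, 90, 80, 60, 60, 60, 60, 50, 40, 40, 40, 30.
  170 → van 1 (new)  [load 170/260]
  100 → van 2 (new)  [load 100/260]
  90 → van 1  [load 260/260]
  90 → van 2  [load 190/260]
  80 → van 3 (new)  [load 80/260]
  60 → van 2  [load 250/260]
  60 → van 3  [load 140/260]
  60 → van 3  [load 200/260]
  60 → van 3  [load 260/260]
  50 → van 4 (new)  [load 50/260]
  40 → van 4  [load 90/260]
  40 → van 4  [load 130/260]
  40 → van 4  [load 170/260]
  30 → van 4  [load 200/260]
4 vans opened.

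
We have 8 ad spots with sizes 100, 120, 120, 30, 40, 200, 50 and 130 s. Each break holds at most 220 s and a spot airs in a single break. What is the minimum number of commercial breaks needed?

4

Total = 200 + 130 + 120 + 120 + 100 + 50 + 40 + 30 = 790 s.
Lower bound: ⌈790/220⌉ = 4 commercial breaks.
A packing using 4 commercial breaks:
  break 1: 200 = 200
  break 2: 130 + 50 + 40 = 220
  break 3: 120 + 100 = 220
  break 4: 120 + 30 = 150
This matches the lower bound, so 4 is optimal.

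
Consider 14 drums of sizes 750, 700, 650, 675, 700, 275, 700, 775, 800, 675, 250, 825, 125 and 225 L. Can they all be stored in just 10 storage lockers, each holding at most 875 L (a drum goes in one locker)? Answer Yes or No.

Total = 8125 L; ⌈8125/875⌉ = 10.
The bound of 10 does not rule out 10, but exhaustive search shows no assignment into 10 storage lockers of capacity 875 L exists — the minimum is 11.

No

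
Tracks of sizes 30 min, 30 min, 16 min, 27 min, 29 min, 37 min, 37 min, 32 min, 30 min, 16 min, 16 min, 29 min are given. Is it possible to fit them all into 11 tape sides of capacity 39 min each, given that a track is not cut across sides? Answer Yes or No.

A valid assignment using 11 tape sides:
  side 1: 37 = 37
  side 2: 37 = 37
  side 3: 32 = 32
  side 4: 30 = 30
  side 5: 30 = 30
  side 6: 30 = 30
  side 7: 29 = 29
  side 8: 29 = 29
  side 9: 27 = 27
  side 10: 16 + 16 = 32
  side 11: 16 = 16
Every load is within 39 min, so 11 tape sides suffice.

Yes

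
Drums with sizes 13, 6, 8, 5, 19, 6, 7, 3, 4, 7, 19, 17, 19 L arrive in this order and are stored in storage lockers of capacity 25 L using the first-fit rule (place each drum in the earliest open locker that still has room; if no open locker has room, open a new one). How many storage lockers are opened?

6

  13 → locker 1 (new)  [load 13/25]
  6 → locker 1  [load 19/25]
  8 → locker 2 (new)  [load 8/25]
  5 → locker 1  [load 24/25]
  19 → locker 3 (new)  [load 19/25]
  6 → locker 2  [load 14/25]
  7 → locker 2  [load 21/25]
  3 → locker 2  [load 24/25]
  4 → locker 3  [load 23/25]
  7 → locker 4 (new)  [load 7/25]
  19 → locker 5 (new)  [load 19/25]
  17 → locker 4  [load 24/25]
  19 → locker 6 (new)  [load 19/25]
6 storage lockers opened.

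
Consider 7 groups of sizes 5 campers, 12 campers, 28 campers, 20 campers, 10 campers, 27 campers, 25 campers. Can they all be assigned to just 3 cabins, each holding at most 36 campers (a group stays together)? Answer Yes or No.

No

Total = 127 campers; ⌈127/36⌉ = 4.
At least 4 cabins are required, but only 3 are allowed.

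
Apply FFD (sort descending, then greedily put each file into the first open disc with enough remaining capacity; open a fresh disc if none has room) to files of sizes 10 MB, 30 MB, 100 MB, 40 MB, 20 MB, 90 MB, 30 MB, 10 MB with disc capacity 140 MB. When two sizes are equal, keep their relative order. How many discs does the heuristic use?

3

Sorted descending: 100, 90, 40, 30, 30, 20, 10, 10.
  100 → disc 1 (new)  [load 100/140]
  90 → disc 2 (new)  [load 90/140]
  40 → disc 1  [load 140/140]
  30 → disc 2  [load 120/140]
  30 → disc 3 (new)  [load 30/140]
  20 → disc 2  [load 140/140]
  10 → disc 3  [load 40/140]
  10 → disc 3  [load 50/140]
3 discs opened.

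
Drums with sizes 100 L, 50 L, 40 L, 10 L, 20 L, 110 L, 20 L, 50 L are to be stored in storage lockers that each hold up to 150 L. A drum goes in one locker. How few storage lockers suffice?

3

Total = 110 + 100 + 50 + 50 + 40 + 20 + 20 + 10 = 400 L.
Lower bound: ⌈400/150⌉ = 3 storage lockers.
A packing using 3 storage lockers:
  locker 1: 110 + 40 = 150
  locker 2: 100 + 50 = 150
  locker 3: 50 + 20 + 20 + 10 = 100
This matches the lower bound, so 3 is optimal.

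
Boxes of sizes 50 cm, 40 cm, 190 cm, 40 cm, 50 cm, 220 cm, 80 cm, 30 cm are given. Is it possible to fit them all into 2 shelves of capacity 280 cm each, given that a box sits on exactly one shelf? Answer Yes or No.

Total = 700 cm; ⌈700/280⌉ = 3.
At least 3 shelves are required, but only 2 are allowed.

No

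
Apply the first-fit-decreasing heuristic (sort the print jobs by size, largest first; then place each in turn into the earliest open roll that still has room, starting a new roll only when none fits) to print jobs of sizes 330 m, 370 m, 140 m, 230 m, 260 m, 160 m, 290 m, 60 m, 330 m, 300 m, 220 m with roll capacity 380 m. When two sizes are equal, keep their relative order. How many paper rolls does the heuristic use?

Sorted descending: 370, 330, 330, 300, 290, 260, 230, 220, 160, 140, 60.
  370 → roll 1 (new)  [load 370/380]
  330 → roll 2 (new)  [load 330/380]
  330 → roll 3 (new)  [load 330/380]
  300 → roll 4 (new)  [load 300/380]
  290 → roll 5 (new)  [load 290/380]
  260 → roll 6 (new)  [load 260/380]
  230 → roll 7 (new)  [load 230/380]
  220 → roll 8 (new)  [load 220/380]
  160 → roll 8  [load 380/380]
  140 → roll 7  [load 370/380]
  60 → roll 4  [load 360/380]
8 paper rolls opened.

8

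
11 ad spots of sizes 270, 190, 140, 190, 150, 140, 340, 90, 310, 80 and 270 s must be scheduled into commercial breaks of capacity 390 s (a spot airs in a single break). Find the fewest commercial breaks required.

Total = 340 + 310 + 270 + 270 + 190 + 190 + 150 + 140 + 140 + 90 + 80 = 2170 s.
Lower bound: ⌈2170/390⌉ = 6 commercial breaks.
A packing using 7 commercial breaks:
  break 1: 340 = 340
  break 2: 310 + 80 = 390
  break 3: 270 + 90 = 360
  break 4: 270 = 270
  break 5: 190 + 190 = 380
  break 6: 150 + 140 = 290
  break 7: 140 = 140
No arrangement into 6 commercial breaks stays within capacity, so 7 is optimal.

7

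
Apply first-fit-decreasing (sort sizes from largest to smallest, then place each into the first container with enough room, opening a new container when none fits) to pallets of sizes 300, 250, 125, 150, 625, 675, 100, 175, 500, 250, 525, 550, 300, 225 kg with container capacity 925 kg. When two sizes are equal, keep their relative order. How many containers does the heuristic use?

6

Sorted descending: 675, 625, 550, 525, 500, 300, 300, 250, 250, 225, 175, 150, 125, 100.
  675 → container 1 (new)  [load 675/925]
  625 → container 2 (new)  [load 625/925]
  550 → container 3 (new)  [load 550/925]
  525 → container 4 (new)  [load 525/925]
  500 → container 5 (new)  [load 500/925]
  300 → container 2  [load 925/925]
  300 → container 3  [load 850/925]
  250 → container 1  [load 925/925]
  250 → container 4  [load 775/925]
  225 → container 5  [load 725/925]
  175 → container 5  [load 900/925]
  150 → container 4  [load 925/925]
  125 → container 6 (new)  [load 125/925]
  100 → container 6  [load 225/925]
6 containers opened.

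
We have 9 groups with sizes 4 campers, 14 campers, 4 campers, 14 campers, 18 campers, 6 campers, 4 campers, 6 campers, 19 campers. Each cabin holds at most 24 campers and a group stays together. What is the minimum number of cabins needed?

Total = 19 + 18 + 14 + 14 + 6 + 6 + 4 + 4 + 4 = 89 campers.
Lower bound: ⌈89/24⌉ = 4 cabins.
A packing using 4 cabins:
  cabin 1: 19 + 4 = 23
  cabin 2: 18 + 6 = 24
  cabin 3: 14 + 6 + 4 = 24
  cabin 4: 14 + 4 = 18
This matches the lower bound, so 4 is optimal.

4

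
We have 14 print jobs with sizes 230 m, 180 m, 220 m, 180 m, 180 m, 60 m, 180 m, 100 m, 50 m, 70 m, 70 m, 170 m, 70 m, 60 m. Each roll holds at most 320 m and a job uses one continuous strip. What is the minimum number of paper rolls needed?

7

Total = 230 + 220 + 180 + 180 + 180 + 180 + 170 + 100 + 70 + 70 + 70 + 60 + 60 + 50 = 1820 m.
Lower bound: ⌈1820/320⌉ = 6 paper rolls.
Also, 7 print jobs each exceed 160 m, and no two of those can share a roll, so at least 7 paper rolls are needed.
A packing using 7 paper rolls:
  roll 1: 230 + 70 = 300
  roll 2: 220 + 100 = 320
  roll 3: 180 + 70 + 70 = 320
  roll 4: 180 + 60 + 60 = 300
  roll 5: 180 + 50 = 230
  roll 6: 180 = 180
  roll 7: 170 = 170
This matches the lower bound, so 7 is optimal.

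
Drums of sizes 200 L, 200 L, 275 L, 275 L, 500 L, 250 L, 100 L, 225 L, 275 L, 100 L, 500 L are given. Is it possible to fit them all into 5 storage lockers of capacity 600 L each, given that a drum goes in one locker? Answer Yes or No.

Total = 2900 L; ⌈2900/600⌉ = 5.
The bound of 5 does not rule out 5, but exhaustive search shows no assignment into 5 storage lockers of capacity 600 L exists — the minimum is 6.

No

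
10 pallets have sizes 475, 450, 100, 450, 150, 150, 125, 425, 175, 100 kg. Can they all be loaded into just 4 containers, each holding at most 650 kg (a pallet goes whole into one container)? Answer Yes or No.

Total = 2600 kg; ⌈2600/650⌉ = 4.
The bound of 4 does not rule out 4, but exhaustive search shows no assignment into 4 containers of capacity 650 kg exists — the minimum is 5.

No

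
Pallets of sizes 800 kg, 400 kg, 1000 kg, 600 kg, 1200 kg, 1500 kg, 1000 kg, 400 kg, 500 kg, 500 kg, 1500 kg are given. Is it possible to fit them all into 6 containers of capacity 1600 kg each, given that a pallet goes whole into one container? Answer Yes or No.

Total = 9400 kg; ⌈9400/1600⌉ = 6.
The bound of 6 does not rule out 6, but exhaustive search shows no assignment into 6 containers of capacity 1600 kg exists — the minimum is 7.

No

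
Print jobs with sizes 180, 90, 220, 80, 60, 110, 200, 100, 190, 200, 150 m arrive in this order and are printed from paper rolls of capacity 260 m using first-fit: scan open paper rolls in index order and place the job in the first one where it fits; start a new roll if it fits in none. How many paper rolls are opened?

  180 → roll 1 (new)  [load 180/260]
  90 → roll 2 (new)  [load 90/260]
  220 → roll 3 (new)  [load 220/260]
  80 → roll 1  [load 260/260]
  60 → roll 2  [load 150/260]
  110 → roll 2  [load 260/260]
  200 → roll 4 (new)  [load 200/260]
  100 → roll 5 (new)  [load 100/260]
  190 → roll 6 (new)  [load 190/260]
  200 → roll 7 (new)  [load 200/260]
  150 → roll 5  [load 250/260]
7 paper rolls opened.

7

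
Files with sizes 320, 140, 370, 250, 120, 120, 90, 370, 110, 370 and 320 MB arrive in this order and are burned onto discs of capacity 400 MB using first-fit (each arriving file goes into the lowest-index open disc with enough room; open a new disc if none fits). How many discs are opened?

8

  320 → disc 1 (new)  [load 320/400]
  140 → disc 2 (new)  [load 140/400]
  370 → disc 3 (new)  [load 370/400]
  250 → disc 2  [load 390/400]
  120 → disc 4 (new)  [load 120/400]
  120 → disc 4  [load 240/400]
  90 → disc 4  [load 330/400]
  370 → disc 5 (new)  [load 370/400]
  110 → disc 6 (new)  [load 110/400]
  370 → disc 7 (new)  [load 370/400]
  320 → disc 8 (new)  [load 320/400]
8 discs opened.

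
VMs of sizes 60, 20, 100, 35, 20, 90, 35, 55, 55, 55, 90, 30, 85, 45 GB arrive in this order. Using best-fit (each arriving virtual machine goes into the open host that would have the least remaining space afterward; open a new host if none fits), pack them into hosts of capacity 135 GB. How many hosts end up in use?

  60 → host 1 (new)  [load 60/135]
  20 → host 1  [load 80/135]
  100 → host 2 (new)  [load 100/135]
  35 → host 2  [load 135/135]
  20 → host 1  [load 100/135]
  90 → host 3 (new)  [load 90/135]
  35 → host 1  [load 135/135]
  55 → host 4 (new)  [load 55/135]
  55 → host 4  [load 110/135]
  55 → host 5 (new)  [load 55/135]
  90 → host 6 (new)  [load 90/135]
  30 → host 3  [load 120/135]
  85 → host 7 (new)  [load 85/135]
  45 → host 6  [load 135/135]
7 hosts opened.

7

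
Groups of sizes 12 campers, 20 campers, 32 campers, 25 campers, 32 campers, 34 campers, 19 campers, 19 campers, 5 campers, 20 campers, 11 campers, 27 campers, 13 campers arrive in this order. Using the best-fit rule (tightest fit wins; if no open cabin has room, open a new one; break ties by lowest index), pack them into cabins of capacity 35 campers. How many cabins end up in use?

  12 → cabin 1 (new)  [load 12/35]
  20 → cabin 1  [load 32/35]
  32 → cabin 2 (new)  [load 32/35]
  25 → cabin 3 (new)  [load 25/35]
  32 → cabin 4 (new)  [load 32/35]
  34 → cabin 5 (new)  [load 34/35]
  19 → cabin 6 (new)  [load 19/35]
  19 → cabin 7 (new)  [load 19/35]
  5 → cabin 3  [load 30/35]
  20 → cabin 8 (new)  [load 20/35]
  11 → cabin 8  [load 31/35]
  27 → cabin 9 (new)  [load 27/35]
  13 → cabin 6  [load 32/35]
9 cabins opened.

9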